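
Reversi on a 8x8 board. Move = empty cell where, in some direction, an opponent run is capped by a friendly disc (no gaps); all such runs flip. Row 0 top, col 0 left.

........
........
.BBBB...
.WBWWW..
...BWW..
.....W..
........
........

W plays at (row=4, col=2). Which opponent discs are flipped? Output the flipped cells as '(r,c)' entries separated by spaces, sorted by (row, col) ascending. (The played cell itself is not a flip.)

Dir NW: first cell 'W' (not opp) -> no flip
Dir N: opp run (3,2) (2,2), next='.' -> no flip
Dir NE: first cell 'W' (not opp) -> no flip
Dir W: first cell '.' (not opp) -> no flip
Dir E: opp run (4,3) capped by W -> flip
Dir SW: first cell '.' (not opp) -> no flip
Dir S: first cell '.' (not opp) -> no flip
Dir SE: first cell '.' (not opp) -> no flip

Answer: (4,3)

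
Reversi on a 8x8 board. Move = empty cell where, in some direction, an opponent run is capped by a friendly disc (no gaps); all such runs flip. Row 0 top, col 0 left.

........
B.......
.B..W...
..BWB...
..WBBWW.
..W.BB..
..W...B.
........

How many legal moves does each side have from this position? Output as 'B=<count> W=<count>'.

Answer: B=11 W=10

Derivation:
-- B to move --
(1,3): no bracket -> illegal
(1,4): flips 1 -> legal
(1,5): no bracket -> illegal
(2,2): flips 1 -> legal
(2,3): flips 1 -> legal
(2,5): no bracket -> illegal
(3,1): no bracket -> illegal
(3,5): flips 1 -> legal
(3,6): flips 1 -> legal
(3,7): flips 1 -> legal
(4,1): flips 1 -> legal
(4,7): flips 2 -> legal
(5,1): no bracket -> illegal
(5,3): no bracket -> illegal
(5,6): flips 1 -> legal
(5,7): no bracket -> illegal
(6,1): flips 1 -> legal
(6,3): no bracket -> illegal
(7,1): no bracket -> illegal
(7,2): flips 3 -> legal
(7,3): no bracket -> illegal
B mobility = 11
-- W to move --
(0,0): no bracket -> illegal
(0,1): no bracket -> illegal
(1,1): no bracket -> illegal
(1,2): no bracket -> illegal
(2,0): no bracket -> illegal
(2,2): flips 1 -> legal
(2,3): flips 1 -> legal
(2,5): flips 2 -> legal
(3,0): no bracket -> illegal
(3,1): flips 1 -> legal
(3,5): flips 1 -> legal
(4,1): no bracket -> illegal
(5,3): flips 1 -> legal
(5,6): no bracket -> illegal
(5,7): no bracket -> illegal
(6,3): flips 1 -> legal
(6,4): flips 4 -> legal
(6,5): flips 1 -> legal
(6,7): no bracket -> illegal
(7,5): no bracket -> illegal
(7,6): no bracket -> illegal
(7,7): flips 3 -> legal
W mobility = 10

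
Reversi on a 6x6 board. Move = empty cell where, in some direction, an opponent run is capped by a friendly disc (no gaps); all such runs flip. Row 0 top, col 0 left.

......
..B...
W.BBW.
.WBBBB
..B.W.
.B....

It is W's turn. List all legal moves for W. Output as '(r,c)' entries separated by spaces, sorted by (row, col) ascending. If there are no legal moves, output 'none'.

(0,1): no bracket -> illegal
(0,2): no bracket -> illegal
(0,3): no bracket -> illegal
(1,1): flips 2 -> legal
(1,3): flips 1 -> legal
(1,4): no bracket -> illegal
(2,1): flips 2 -> legal
(2,5): no bracket -> illegal
(4,0): no bracket -> illegal
(4,1): no bracket -> illegal
(4,3): no bracket -> illegal
(4,5): no bracket -> illegal
(5,0): no bracket -> illegal
(5,2): no bracket -> illegal
(5,3): flips 1 -> legal

Answer: (1,1) (1,3) (2,1) (5,3)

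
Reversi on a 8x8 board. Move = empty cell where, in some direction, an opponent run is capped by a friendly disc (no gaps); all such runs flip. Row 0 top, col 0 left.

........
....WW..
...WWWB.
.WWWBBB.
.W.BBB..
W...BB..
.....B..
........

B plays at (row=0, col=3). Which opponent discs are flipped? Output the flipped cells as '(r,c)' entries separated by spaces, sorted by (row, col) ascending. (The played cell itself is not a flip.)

Dir NW: edge -> no flip
Dir N: edge -> no flip
Dir NE: edge -> no flip
Dir W: first cell '.' (not opp) -> no flip
Dir E: first cell '.' (not opp) -> no flip
Dir SW: first cell '.' (not opp) -> no flip
Dir S: first cell '.' (not opp) -> no flip
Dir SE: opp run (1,4) (2,5) capped by B -> flip

Answer: (1,4) (2,5)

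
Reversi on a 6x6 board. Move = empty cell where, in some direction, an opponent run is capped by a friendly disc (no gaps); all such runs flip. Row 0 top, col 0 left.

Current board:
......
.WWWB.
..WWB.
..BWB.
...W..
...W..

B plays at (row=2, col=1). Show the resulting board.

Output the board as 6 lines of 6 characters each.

Place B at (2,1); scan 8 dirs for brackets.
Dir NW: first cell '.' (not opp) -> no flip
Dir N: opp run (1,1), next='.' -> no flip
Dir NE: opp run (1,2), next='.' -> no flip
Dir W: first cell '.' (not opp) -> no flip
Dir E: opp run (2,2) (2,3) capped by B -> flip
Dir SW: first cell '.' (not opp) -> no flip
Dir S: first cell '.' (not opp) -> no flip
Dir SE: first cell 'B' (not opp) -> no flip
All flips: (2,2) (2,3)

Answer: ......
.WWWB.
.BBBB.
..BWB.
...W..
...W..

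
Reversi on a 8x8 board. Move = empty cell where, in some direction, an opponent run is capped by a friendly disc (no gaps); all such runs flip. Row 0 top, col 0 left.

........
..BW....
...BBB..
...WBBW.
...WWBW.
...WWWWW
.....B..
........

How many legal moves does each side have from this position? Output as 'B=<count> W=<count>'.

-- B to move --
(0,2): flips 1 -> legal
(0,3): flips 1 -> legal
(0,4): no bracket -> illegal
(1,4): flips 1 -> legal
(2,2): no bracket -> illegal
(2,6): no bracket -> illegal
(2,7): flips 1 -> legal
(3,2): flips 3 -> legal
(3,7): flips 1 -> legal
(4,2): flips 3 -> legal
(4,7): flips 3 -> legal
(5,2): flips 1 -> legal
(6,2): flips 2 -> legal
(6,3): flips 4 -> legal
(6,4): flips 2 -> legal
(6,6): no bracket -> illegal
(6,7): flips 1 -> legal
B mobility = 13
-- W to move --
(0,1): flips 4 -> legal
(0,2): no bracket -> illegal
(0,3): no bracket -> illegal
(1,1): flips 1 -> legal
(1,4): flips 3 -> legal
(1,5): flips 4 -> legal
(1,6): flips 2 -> legal
(2,1): no bracket -> illegal
(2,2): no bracket -> illegal
(2,6): flips 1 -> legal
(3,2): no bracket -> illegal
(6,4): no bracket -> illegal
(6,6): no bracket -> illegal
(7,4): flips 1 -> legal
(7,5): flips 1 -> legal
(7,6): flips 1 -> legal
W mobility = 9

Answer: B=13 W=9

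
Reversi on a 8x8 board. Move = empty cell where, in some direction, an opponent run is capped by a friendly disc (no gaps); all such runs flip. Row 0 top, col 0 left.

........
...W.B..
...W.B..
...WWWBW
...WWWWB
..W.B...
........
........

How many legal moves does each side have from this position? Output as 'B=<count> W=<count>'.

Answer: B=7 W=8

Derivation:
-- B to move --
(0,2): no bracket -> illegal
(0,3): no bracket -> illegal
(0,4): no bracket -> illegal
(1,2): no bracket -> illegal
(1,4): no bracket -> illegal
(2,2): no bracket -> illegal
(2,4): flips 2 -> legal
(2,6): no bracket -> illegal
(2,7): flips 1 -> legal
(3,2): flips 4 -> legal
(4,1): no bracket -> illegal
(4,2): flips 4 -> legal
(5,1): no bracket -> illegal
(5,3): no bracket -> illegal
(5,5): flips 2 -> legal
(5,6): flips 1 -> legal
(5,7): no bracket -> illegal
(6,1): flips 3 -> legal
(6,2): no bracket -> illegal
(6,3): no bracket -> illegal
B mobility = 7
-- W to move --
(0,4): no bracket -> illegal
(0,5): flips 2 -> legal
(0,6): no bracket -> illegal
(1,4): no bracket -> illegal
(1,6): flips 1 -> legal
(2,4): no bracket -> illegal
(2,6): flips 1 -> legal
(2,7): flips 1 -> legal
(5,3): no bracket -> illegal
(5,5): no bracket -> illegal
(5,6): no bracket -> illegal
(5,7): flips 1 -> legal
(6,3): flips 1 -> legal
(6,4): flips 1 -> legal
(6,5): flips 1 -> legal
W mobility = 8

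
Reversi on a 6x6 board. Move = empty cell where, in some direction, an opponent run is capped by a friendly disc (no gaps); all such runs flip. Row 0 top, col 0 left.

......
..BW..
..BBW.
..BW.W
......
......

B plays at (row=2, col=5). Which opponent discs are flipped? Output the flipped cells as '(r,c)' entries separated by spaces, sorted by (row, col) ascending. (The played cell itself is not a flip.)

Dir NW: first cell '.' (not opp) -> no flip
Dir N: first cell '.' (not opp) -> no flip
Dir NE: edge -> no flip
Dir W: opp run (2,4) capped by B -> flip
Dir E: edge -> no flip
Dir SW: first cell '.' (not opp) -> no flip
Dir S: opp run (3,5), next='.' -> no flip
Dir SE: edge -> no flip

Answer: (2,4)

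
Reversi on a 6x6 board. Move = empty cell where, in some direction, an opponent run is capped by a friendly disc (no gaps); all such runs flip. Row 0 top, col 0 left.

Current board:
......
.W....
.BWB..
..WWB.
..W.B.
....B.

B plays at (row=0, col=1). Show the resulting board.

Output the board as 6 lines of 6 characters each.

Answer: .B....
.B....
.BWB..
..WWB.
..W.B.
....B.

Derivation:
Place B at (0,1); scan 8 dirs for brackets.
Dir NW: edge -> no flip
Dir N: edge -> no flip
Dir NE: edge -> no flip
Dir W: first cell '.' (not opp) -> no flip
Dir E: first cell '.' (not opp) -> no flip
Dir SW: first cell '.' (not opp) -> no flip
Dir S: opp run (1,1) capped by B -> flip
Dir SE: first cell '.' (not opp) -> no flip
All flips: (1,1)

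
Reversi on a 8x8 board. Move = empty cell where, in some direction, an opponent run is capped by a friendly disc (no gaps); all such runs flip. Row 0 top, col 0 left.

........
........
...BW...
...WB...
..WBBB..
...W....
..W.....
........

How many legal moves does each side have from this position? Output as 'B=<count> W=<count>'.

Answer: B=7 W=6

Derivation:
-- B to move --
(1,3): no bracket -> illegal
(1,4): flips 1 -> legal
(1,5): no bracket -> illegal
(2,2): flips 1 -> legal
(2,5): flips 1 -> legal
(3,1): no bracket -> illegal
(3,2): flips 1 -> legal
(3,5): no bracket -> illegal
(4,1): flips 1 -> legal
(5,1): no bracket -> illegal
(5,2): no bracket -> illegal
(5,4): no bracket -> illegal
(6,1): no bracket -> illegal
(6,3): flips 1 -> legal
(6,4): no bracket -> illegal
(7,1): flips 2 -> legal
(7,2): no bracket -> illegal
(7,3): no bracket -> illegal
B mobility = 7
-- W to move --
(1,2): no bracket -> illegal
(1,3): flips 1 -> legal
(1,4): no bracket -> illegal
(2,2): flips 1 -> legal
(2,5): no bracket -> illegal
(3,2): no bracket -> illegal
(3,5): flips 2 -> legal
(3,6): no bracket -> illegal
(4,6): flips 3 -> legal
(5,2): no bracket -> illegal
(5,4): flips 2 -> legal
(5,5): flips 1 -> legal
(5,6): no bracket -> illegal
W mobility = 6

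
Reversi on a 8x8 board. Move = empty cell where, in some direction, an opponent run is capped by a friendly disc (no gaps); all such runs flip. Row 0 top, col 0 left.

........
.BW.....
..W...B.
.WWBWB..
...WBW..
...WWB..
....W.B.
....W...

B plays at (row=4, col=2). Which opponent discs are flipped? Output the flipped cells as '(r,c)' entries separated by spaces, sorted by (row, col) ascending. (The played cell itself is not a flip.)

Dir NW: opp run (3,1), next='.' -> no flip
Dir N: opp run (3,2) (2,2) (1,2), next='.' -> no flip
Dir NE: first cell 'B' (not opp) -> no flip
Dir W: first cell '.' (not opp) -> no flip
Dir E: opp run (4,3) capped by B -> flip
Dir SW: first cell '.' (not opp) -> no flip
Dir S: first cell '.' (not opp) -> no flip
Dir SE: opp run (5,3) (6,4), next='.' -> no flip

Answer: (4,3)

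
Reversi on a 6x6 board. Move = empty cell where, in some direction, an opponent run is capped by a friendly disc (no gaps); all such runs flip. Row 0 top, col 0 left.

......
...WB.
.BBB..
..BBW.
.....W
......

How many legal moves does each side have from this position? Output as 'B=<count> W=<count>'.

-- B to move --
(0,2): no bracket -> illegal
(0,3): flips 1 -> legal
(0,4): flips 1 -> legal
(1,2): flips 1 -> legal
(2,4): no bracket -> illegal
(2,5): no bracket -> illegal
(3,5): flips 1 -> legal
(4,3): no bracket -> illegal
(4,4): no bracket -> illegal
(5,4): no bracket -> illegal
(5,5): no bracket -> illegal
B mobility = 4
-- W to move --
(0,3): no bracket -> illegal
(0,4): no bracket -> illegal
(0,5): no bracket -> illegal
(1,0): no bracket -> illegal
(1,1): no bracket -> illegal
(1,2): flips 1 -> legal
(1,5): flips 1 -> legal
(2,0): no bracket -> illegal
(2,4): no bracket -> illegal
(2,5): no bracket -> illegal
(3,0): no bracket -> illegal
(3,1): flips 3 -> legal
(4,1): no bracket -> illegal
(4,2): no bracket -> illegal
(4,3): flips 2 -> legal
(4,4): no bracket -> illegal
W mobility = 4

Answer: B=4 W=4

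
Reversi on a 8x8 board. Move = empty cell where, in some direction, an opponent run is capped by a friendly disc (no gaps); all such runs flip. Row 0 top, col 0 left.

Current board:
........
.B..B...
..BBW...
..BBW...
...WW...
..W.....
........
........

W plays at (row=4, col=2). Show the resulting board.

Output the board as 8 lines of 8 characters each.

Answer: ........
.B..B...
..BBW...
..BWW...
..WWW...
..W.....
........
........

Derivation:
Place W at (4,2); scan 8 dirs for brackets.
Dir NW: first cell '.' (not opp) -> no flip
Dir N: opp run (3,2) (2,2), next='.' -> no flip
Dir NE: opp run (3,3) capped by W -> flip
Dir W: first cell '.' (not opp) -> no flip
Dir E: first cell 'W' (not opp) -> no flip
Dir SW: first cell '.' (not opp) -> no flip
Dir S: first cell 'W' (not opp) -> no flip
Dir SE: first cell '.' (not opp) -> no flip
All flips: (3,3)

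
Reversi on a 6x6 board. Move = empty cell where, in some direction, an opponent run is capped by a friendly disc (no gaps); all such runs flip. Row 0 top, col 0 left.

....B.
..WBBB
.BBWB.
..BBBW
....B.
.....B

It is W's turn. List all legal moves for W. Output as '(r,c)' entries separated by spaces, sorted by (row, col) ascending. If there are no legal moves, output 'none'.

Answer: (0,2) (0,3) (0,5) (2,0) (2,5) (3,0) (3,1) (4,1) (4,2) (4,3) (4,5) (5,3)

Derivation:
(0,2): flips 2 -> legal
(0,3): flips 1 -> legal
(0,5): flips 1 -> legal
(1,0): no bracket -> illegal
(1,1): no bracket -> illegal
(2,0): flips 2 -> legal
(2,5): flips 1 -> legal
(3,0): flips 1 -> legal
(3,1): flips 3 -> legal
(4,1): flips 1 -> legal
(4,2): flips 2 -> legal
(4,3): flips 1 -> legal
(4,5): flips 1 -> legal
(5,3): flips 1 -> legal
(5,4): no bracket -> illegal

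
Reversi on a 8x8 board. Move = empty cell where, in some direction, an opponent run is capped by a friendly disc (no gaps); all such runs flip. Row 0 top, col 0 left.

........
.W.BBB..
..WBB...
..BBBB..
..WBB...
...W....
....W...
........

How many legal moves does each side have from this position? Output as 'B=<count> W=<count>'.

Answer: B=9 W=7

Derivation:
-- B to move --
(0,0): flips 2 -> legal
(0,1): no bracket -> illegal
(0,2): no bracket -> illegal
(1,0): no bracket -> illegal
(1,2): flips 1 -> legal
(2,0): no bracket -> illegal
(2,1): flips 1 -> legal
(3,1): flips 1 -> legal
(4,1): flips 1 -> legal
(5,1): flips 1 -> legal
(5,2): flips 1 -> legal
(5,4): no bracket -> illegal
(5,5): no bracket -> illegal
(6,2): flips 1 -> legal
(6,3): flips 1 -> legal
(6,5): no bracket -> illegal
(7,3): no bracket -> illegal
(7,4): no bracket -> illegal
(7,5): no bracket -> illegal
B mobility = 9
-- W to move --
(0,2): no bracket -> illegal
(0,3): flips 4 -> legal
(0,4): flips 1 -> legal
(0,5): no bracket -> illegal
(0,6): flips 3 -> legal
(1,2): no bracket -> illegal
(1,6): no bracket -> illegal
(2,1): no bracket -> illegal
(2,5): flips 2 -> legal
(2,6): flips 2 -> legal
(3,1): no bracket -> illegal
(3,6): no bracket -> illegal
(4,1): no bracket -> illegal
(4,5): flips 2 -> legal
(4,6): no bracket -> illegal
(5,2): no bracket -> illegal
(5,4): no bracket -> illegal
(5,5): flips 2 -> legal
W mobility = 7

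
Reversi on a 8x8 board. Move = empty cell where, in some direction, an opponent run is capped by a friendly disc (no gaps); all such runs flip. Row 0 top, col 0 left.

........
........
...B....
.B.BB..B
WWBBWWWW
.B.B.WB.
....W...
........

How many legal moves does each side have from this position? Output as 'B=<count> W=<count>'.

-- B to move --
(3,0): no bracket -> illegal
(3,2): no bracket -> illegal
(3,5): flips 1 -> legal
(3,6): flips 1 -> legal
(5,0): no bracket -> illegal
(5,2): no bracket -> illegal
(5,4): flips 2 -> legal
(5,7): flips 1 -> legal
(6,3): no bracket -> illegal
(6,5): no bracket -> illegal
(6,6): flips 2 -> legal
(7,3): flips 3 -> legal
(7,4): no bracket -> illegal
(7,5): flips 1 -> legal
B mobility = 7
-- W to move --
(1,2): flips 2 -> legal
(1,3): no bracket -> illegal
(1,4): no bracket -> illegal
(2,0): flips 3 -> legal
(2,1): flips 1 -> legal
(2,2): flips 2 -> legal
(2,4): flips 1 -> legal
(2,5): no bracket -> illegal
(2,6): no bracket -> illegal
(2,7): flips 1 -> legal
(3,0): no bracket -> illegal
(3,2): no bracket -> illegal
(3,5): no bracket -> illegal
(3,6): no bracket -> illegal
(5,0): no bracket -> illegal
(5,2): no bracket -> illegal
(5,4): no bracket -> illegal
(5,7): flips 1 -> legal
(6,0): no bracket -> illegal
(6,1): flips 1 -> legal
(6,2): flips 2 -> legal
(6,3): no bracket -> illegal
(6,5): flips 1 -> legal
(6,6): flips 1 -> legal
(6,7): flips 1 -> legal
W mobility = 12

Answer: B=7 W=12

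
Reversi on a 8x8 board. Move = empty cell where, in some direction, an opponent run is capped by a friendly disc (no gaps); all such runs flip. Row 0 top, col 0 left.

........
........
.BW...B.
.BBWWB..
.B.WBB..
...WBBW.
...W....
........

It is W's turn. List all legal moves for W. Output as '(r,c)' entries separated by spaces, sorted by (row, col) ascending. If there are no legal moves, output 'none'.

Answer: (1,0) (1,7) (2,0) (3,0) (3,6) (4,0) (4,2) (4,6) (6,4) (6,5) (6,6)

Derivation:
(1,0): flips 2 -> legal
(1,1): no bracket -> illegal
(1,2): no bracket -> illegal
(1,5): no bracket -> illegal
(1,6): no bracket -> illegal
(1,7): flips 3 -> legal
(2,0): flips 1 -> legal
(2,3): no bracket -> illegal
(2,4): no bracket -> illegal
(2,5): no bracket -> illegal
(2,7): no bracket -> illegal
(3,0): flips 2 -> legal
(3,6): flips 3 -> legal
(3,7): no bracket -> illegal
(4,0): flips 1 -> legal
(4,2): flips 1 -> legal
(4,6): flips 2 -> legal
(5,0): no bracket -> illegal
(5,1): no bracket -> illegal
(5,2): no bracket -> illegal
(6,4): flips 2 -> legal
(6,5): flips 1 -> legal
(6,6): flips 2 -> legal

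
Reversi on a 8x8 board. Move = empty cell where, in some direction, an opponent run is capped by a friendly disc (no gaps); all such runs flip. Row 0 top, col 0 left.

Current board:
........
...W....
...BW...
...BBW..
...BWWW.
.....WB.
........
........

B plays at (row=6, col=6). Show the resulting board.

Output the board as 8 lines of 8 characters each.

Place B at (6,6); scan 8 dirs for brackets.
Dir NW: opp run (5,5) (4,4) capped by B -> flip
Dir N: first cell 'B' (not opp) -> no flip
Dir NE: first cell '.' (not opp) -> no flip
Dir W: first cell '.' (not opp) -> no flip
Dir E: first cell '.' (not opp) -> no flip
Dir SW: first cell '.' (not opp) -> no flip
Dir S: first cell '.' (not opp) -> no flip
Dir SE: first cell '.' (not opp) -> no flip
All flips: (4,4) (5,5)

Answer: ........
...W....
...BW...
...BBW..
...BBWW.
.....BB.
......B.
........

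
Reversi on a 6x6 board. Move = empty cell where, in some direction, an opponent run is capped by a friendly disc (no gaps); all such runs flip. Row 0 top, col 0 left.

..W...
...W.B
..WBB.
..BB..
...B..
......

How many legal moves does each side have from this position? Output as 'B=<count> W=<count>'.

Answer: B=4 W=5

Derivation:
-- B to move --
(0,1): no bracket -> illegal
(0,3): flips 1 -> legal
(0,4): no bracket -> illegal
(1,1): flips 1 -> legal
(1,2): flips 1 -> legal
(1,4): no bracket -> illegal
(2,1): flips 1 -> legal
(3,1): no bracket -> illegal
B mobility = 4
-- W to move --
(0,4): no bracket -> illegal
(0,5): no bracket -> illegal
(1,2): no bracket -> illegal
(1,4): no bracket -> illegal
(2,1): no bracket -> illegal
(2,5): flips 2 -> legal
(3,1): no bracket -> illegal
(3,4): no bracket -> illegal
(3,5): flips 1 -> legal
(4,1): no bracket -> illegal
(4,2): flips 1 -> legal
(4,4): flips 1 -> legal
(5,2): no bracket -> illegal
(5,3): flips 3 -> legal
(5,4): no bracket -> illegal
W mobility = 5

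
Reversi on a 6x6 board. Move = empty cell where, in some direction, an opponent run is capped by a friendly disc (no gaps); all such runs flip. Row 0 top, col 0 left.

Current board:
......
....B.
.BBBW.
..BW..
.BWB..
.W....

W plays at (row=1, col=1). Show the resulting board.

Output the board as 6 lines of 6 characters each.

Answer: ......
.W..B.
.BWBW.
..BW..
.BWB..
.W....

Derivation:
Place W at (1,1); scan 8 dirs for brackets.
Dir NW: first cell '.' (not opp) -> no flip
Dir N: first cell '.' (not opp) -> no flip
Dir NE: first cell '.' (not opp) -> no flip
Dir W: first cell '.' (not opp) -> no flip
Dir E: first cell '.' (not opp) -> no flip
Dir SW: first cell '.' (not opp) -> no flip
Dir S: opp run (2,1), next='.' -> no flip
Dir SE: opp run (2,2) capped by W -> flip
All flips: (2,2)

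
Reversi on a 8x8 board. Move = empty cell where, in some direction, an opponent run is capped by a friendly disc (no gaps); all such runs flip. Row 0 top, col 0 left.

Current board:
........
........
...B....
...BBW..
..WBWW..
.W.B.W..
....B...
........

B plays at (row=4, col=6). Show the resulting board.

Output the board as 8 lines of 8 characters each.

Place B at (4,6); scan 8 dirs for brackets.
Dir NW: opp run (3,5), next='.' -> no flip
Dir N: first cell '.' (not opp) -> no flip
Dir NE: first cell '.' (not opp) -> no flip
Dir W: opp run (4,5) (4,4) capped by B -> flip
Dir E: first cell '.' (not opp) -> no flip
Dir SW: opp run (5,5) capped by B -> flip
Dir S: first cell '.' (not opp) -> no flip
Dir SE: first cell '.' (not opp) -> no flip
All flips: (4,4) (4,5) (5,5)

Answer: ........
........
...B....
...BBW..
..WBBBB.
.W.B.B..
....B...
........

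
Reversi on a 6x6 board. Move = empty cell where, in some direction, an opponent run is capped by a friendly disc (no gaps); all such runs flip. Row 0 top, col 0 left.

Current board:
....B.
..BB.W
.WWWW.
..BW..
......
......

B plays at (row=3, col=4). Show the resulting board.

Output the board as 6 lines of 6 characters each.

Answer: ....B.
..BB.W
.WWBW.
..BBB.
......
......

Derivation:
Place B at (3,4); scan 8 dirs for brackets.
Dir NW: opp run (2,3) capped by B -> flip
Dir N: opp run (2,4), next='.' -> no flip
Dir NE: first cell '.' (not opp) -> no flip
Dir W: opp run (3,3) capped by B -> flip
Dir E: first cell '.' (not opp) -> no flip
Dir SW: first cell '.' (not opp) -> no flip
Dir S: first cell '.' (not opp) -> no flip
Dir SE: first cell '.' (not opp) -> no flip
All flips: (2,3) (3,3)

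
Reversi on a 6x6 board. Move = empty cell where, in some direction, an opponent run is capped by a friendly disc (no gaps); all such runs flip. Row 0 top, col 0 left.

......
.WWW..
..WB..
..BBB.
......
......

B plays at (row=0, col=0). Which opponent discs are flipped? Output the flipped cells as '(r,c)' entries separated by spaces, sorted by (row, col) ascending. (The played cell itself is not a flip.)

Answer: (1,1) (2,2)

Derivation:
Dir NW: edge -> no flip
Dir N: edge -> no flip
Dir NE: edge -> no flip
Dir W: edge -> no flip
Dir E: first cell '.' (not opp) -> no flip
Dir SW: edge -> no flip
Dir S: first cell '.' (not opp) -> no flip
Dir SE: opp run (1,1) (2,2) capped by B -> flip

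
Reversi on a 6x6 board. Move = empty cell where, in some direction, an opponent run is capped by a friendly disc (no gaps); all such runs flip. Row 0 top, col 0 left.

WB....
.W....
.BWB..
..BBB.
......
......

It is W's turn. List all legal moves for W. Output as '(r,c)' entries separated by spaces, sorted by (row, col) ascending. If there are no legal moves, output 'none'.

(0,2): flips 1 -> legal
(1,0): no bracket -> illegal
(1,2): no bracket -> illegal
(1,3): no bracket -> illegal
(1,4): no bracket -> illegal
(2,0): flips 1 -> legal
(2,4): flips 1 -> legal
(2,5): no bracket -> illegal
(3,0): no bracket -> illegal
(3,1): flips 1 -> legal
(3,5): no bracket -> illegal
(4,1): no bracket -> illegal
(4,2): flips 1 -> legal
(4,3): no bracket -> illegal
(4,4): flips 1 -> legal
(4,5): no bracket -> illegal

Answer: (0,2) (2,0) (2,4) (3,1) (4,2) (4,4)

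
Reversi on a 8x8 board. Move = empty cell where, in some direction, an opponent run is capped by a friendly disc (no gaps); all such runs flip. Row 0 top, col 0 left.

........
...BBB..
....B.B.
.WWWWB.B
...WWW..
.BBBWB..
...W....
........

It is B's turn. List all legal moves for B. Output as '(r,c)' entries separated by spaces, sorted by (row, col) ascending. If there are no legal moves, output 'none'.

(2,0): no bracket -> illegal
(2,1): no bracket -> illegal
(2,2): flips 2 -> legal
(2,3): flips 2 -> legal
(2,5): flips 2 -> legal
(3,0): flips 4 -> legal
(3,6): no bracket -> illegal
(4,0): no bracket -> illegal
(4,1): no bracket -> illegal
(4,2): flips 1 -> legal
(4,6): no bracket -> illegal
(5,6): no bracket -> illegal
(6,2): no bracket -> illegal
(6,4): flips 3 -> legal
(6,5): no bracket -> illegal
(7,2): no bracket -> illegal
(7,3): flips 1 -> legal
(7,4): flips 1 -> legal

Answer: (2,2) (2,3) (2,5) (3,0) (4,2) (6,4) (7,3) (7,4)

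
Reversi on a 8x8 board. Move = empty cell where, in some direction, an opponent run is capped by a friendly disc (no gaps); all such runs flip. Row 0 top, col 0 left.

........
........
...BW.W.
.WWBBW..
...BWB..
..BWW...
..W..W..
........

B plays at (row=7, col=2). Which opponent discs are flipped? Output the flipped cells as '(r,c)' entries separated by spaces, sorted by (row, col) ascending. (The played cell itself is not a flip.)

Answer: (6,2)

Derivation:
Dir NW: first cell '.' (not opp) -> no flip
Dir N: opp run (6,2) capped by B -> flip
Dir NE: first cell '.' (not opp) -> no flip
Dir W: first cell '.' (not opp) -> no flip
Dir E: first cell '.' (not opp) -> no flip
Dir SW: edge -> no flip
Dir S: edge -> no flip
Dir SE: edge -> no flip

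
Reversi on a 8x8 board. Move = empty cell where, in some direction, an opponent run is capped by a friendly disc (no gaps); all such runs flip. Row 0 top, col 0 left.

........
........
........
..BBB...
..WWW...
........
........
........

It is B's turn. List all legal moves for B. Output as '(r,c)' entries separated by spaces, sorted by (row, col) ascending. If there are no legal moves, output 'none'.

(3,1): no bracket -> illegal
(3,5): no bracket -> illegal
(4,1): no bracket -> illegal
(4,5): no bracket -> illegal
(5,1): flips 1 -> legal
(5,2): flips 2 -> legal
(5,3): flips 1 -> legal
(5,4): flips 2 -> legal
(5,5): flips 1 -> legal

Answer: (5,1) (5,2) (5,3) (5,4) (5,5)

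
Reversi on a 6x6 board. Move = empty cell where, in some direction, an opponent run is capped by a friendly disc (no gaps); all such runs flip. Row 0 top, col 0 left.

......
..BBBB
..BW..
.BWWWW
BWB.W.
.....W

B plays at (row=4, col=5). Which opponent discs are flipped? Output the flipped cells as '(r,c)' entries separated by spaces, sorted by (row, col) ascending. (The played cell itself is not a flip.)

Answer: (2,3) (3,4)

Derivation:
Dir NW: opp run (3,4) (2,3) capped by B -> flip
Dir N: opp run (3,5), next='.' -> no flip
Dir NE: edge -> no flip
Dir W: opp run (4,4), next='.' -> no flip
Dir E: edge -> no flip
Dir SW: first cell '.' (not opp) -> no flip
Dir S: opp run (5,5), next=edge -> no flip
Dir SE: edge -> no flip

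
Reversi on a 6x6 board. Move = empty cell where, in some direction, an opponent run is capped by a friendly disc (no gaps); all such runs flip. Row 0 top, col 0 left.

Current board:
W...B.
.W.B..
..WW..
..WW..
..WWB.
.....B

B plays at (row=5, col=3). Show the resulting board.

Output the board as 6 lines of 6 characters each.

Answer: W...B.
.W.B..
..WB..
..WB..
..WBB.
...B.B

Derivation:
Place B at (5,3); scan 8 dirs for brackets.
Dir NW: opp run (4,2), next='.' -> no flip
Dir N: opp run (4,3) (3,3) (2,3) capped by B -> flip
Dir NE: first cell 'B' (not opp) -> no flip
Dir W: first cell '.' (not opp) -> no flip
Dir E: first cell '.' (not opp) -> no flip
Dir SW: edge -> no flip
Dir S: edge -> no flip
Dir SE: edge -> no flip
All flips: (2,3) (3,3) (4,3)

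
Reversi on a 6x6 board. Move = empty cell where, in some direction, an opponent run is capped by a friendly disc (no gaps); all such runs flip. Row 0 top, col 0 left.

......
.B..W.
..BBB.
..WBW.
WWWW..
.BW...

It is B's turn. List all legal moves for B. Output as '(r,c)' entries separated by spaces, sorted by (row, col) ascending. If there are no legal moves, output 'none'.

Answer: (0,4) (0,5) (3,1) (3,5) (4,4) (4,5) (5,0) (5,3)

Derivation:
(0,3): no bracket -> illegal
(0,4): flips 1 -> legal
(0,5): flips 1 -> legal
(1,3): no bracket -> illegal
(1,5): no bracket -> illegal
(2,1): no bracket -> illegal
(2,5): no bracket -> illegal
(3,0): no bracket -> illegal
(3,1): flips 2 -> legal
(3,5): flips 1 -> legal
(4,4): flips 1 -> legal
(4,5): flips 1 -> legal
(5,0): flips 2 -> legal
(5,3): flips 2 -> legal
(5,4): no bracket -> illegal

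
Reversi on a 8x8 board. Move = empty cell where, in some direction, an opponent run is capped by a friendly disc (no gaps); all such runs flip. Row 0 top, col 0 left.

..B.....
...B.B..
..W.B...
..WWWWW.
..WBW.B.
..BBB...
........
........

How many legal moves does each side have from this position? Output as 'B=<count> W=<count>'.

Answer: B=9 W=10

Derivation:
-- B to move --
(1,1): no bracket -> illegal
(1,2): flips 3 -> legal
(2,1): flips 1 -> legal
(2,3): flips 1 -> legal
(2,5): flips 1 -> legal
(2,6): flips 3 -> legal
(2,7): no bracket -> illegal
(3,1): flips 2 -> legal
(3,7): no bracket -> illegal
(4,1): flips 1 -> legal
(4,5): flips 1 -> legal
(4,7): no bracket -> illegal
(5,1): flips 2 -> legal
(5,5): no bracket -> illegal
B mobility = 9
-- W to move --
(0,1): no bracket -> illegal
(0,3): no bracket -> illegal
(0,4): flips 1 -> legal
(0,5): no bracket -> illegal
(0,6): flips 2 -> legal
(1,1): no bracket -> illegal
(1,2): no bracket -> illegal
(1,4): flips 1 -> legal
(1,6): no bracket -> illegal
(2,3): no bracket -> illegal
(2,5): no bracket -> illegal
(2,6): no bracket -> illegal
(3,7): no bracket -> illegal
(4,1): no bracket -> illegal
(4,5): no bracket -> illegal
(4,7): no bracket -> illegal
(5,1): no bracket -> illegal
(5,5): no bracket -> illegal
(5,6): flips 1 -> legal
(5,7): flips 1 -> legal
(6,1): flips 2 -> legal
(6,2): flips 2 -> legal
(6,3): flips 2 -> legal
(6,4): flips 2 -> legal
(6,5): flips 2 -> legal
W mobility = 10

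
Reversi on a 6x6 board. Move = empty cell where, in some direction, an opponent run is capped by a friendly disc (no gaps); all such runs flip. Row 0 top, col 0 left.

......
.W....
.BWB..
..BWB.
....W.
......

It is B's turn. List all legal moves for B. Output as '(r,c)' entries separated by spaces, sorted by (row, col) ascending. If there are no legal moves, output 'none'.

(0,0): no bracket -> illegal
(0,1): flips 1 -> legal
(0,2): no bracket -> illegal
(1,0): no bracket -> illegal
(1,2): flips 1 -> legal
(1,3): no bracket -> illegal
(2,0): no bracket -> illegal
(2,4): no bracket -> illegal
(3,1): no bracket -> illegal
(3,5): no bracket -> illegal
(4,2): no bracket -> illegal
(4,3): flips 1 -> legal
(4,5): no bracket -> illegal
(5,3): no bracket -> illegal
(5,4): flips 1 -> legal
(5,5): no bracket -> illegal

Answer: (0,1) (1,2) (4,3) (5,4)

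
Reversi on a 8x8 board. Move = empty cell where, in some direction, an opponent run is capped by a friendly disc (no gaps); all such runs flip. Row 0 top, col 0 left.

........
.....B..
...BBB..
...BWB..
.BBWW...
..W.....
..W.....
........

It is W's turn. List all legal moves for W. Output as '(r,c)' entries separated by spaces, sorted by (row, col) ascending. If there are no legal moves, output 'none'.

Answer: (1,2) (1,3) (1,4) (1,6) (2,2) (2,6) (3,0) (3,2) (3,6) (4,0)

Derivation:
(0,4): no bracket -> illegal
(0,5): no bracket -> illegal
(0,6): no bracket -> illegal
(1,2): flips 1 -> legal
(1,3): flips 2 -> legal
(1,4): flips 1 -> legal
(1,6): flips 1 -> legal
(2,2): flips 1 -> legal
(2,6): flips 1 -> legal
(3,0): flips 1 -> legal
(3,1): no bracket -> illegal
(3,2): flips 2 -> legal
(3,6): flips 1 -> legal
(4,0): flips 2 -> legal
(4,5): no bracket -> illegal
(4,6): no bracket -> illegal
(5,0): no bracket -> illegal
(5,1): no bracket -> illegal
(5,3): no bracket -> illegal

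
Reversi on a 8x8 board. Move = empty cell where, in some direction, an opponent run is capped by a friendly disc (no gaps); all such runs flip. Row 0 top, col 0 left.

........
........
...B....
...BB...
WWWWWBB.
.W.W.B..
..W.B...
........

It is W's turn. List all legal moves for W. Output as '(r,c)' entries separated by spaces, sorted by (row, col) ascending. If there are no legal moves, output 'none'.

Answer: (1,3) (2,2) (2,4) (2,5) (4,7) (6,6) (7,5)

Derivation:
(1,2): no bracket -> illegal
(1,3): flips 2 -> legal
(1,4): no bracket -> illegal
(2,2): flips 1 -> legal
(2,4): flips 2 -> legal
(2,5): flips 1 -> legal
(3,2): no bracket -> illegal
(3,5): no bracket -> illegal
(3,6): no bracket -> illegal
(3,7): no bracket -> illegal
(4,7): flips 2 -> legal
(5,4): no bracket -> illegal
(5,6): no bracket -> illegal
(5,7): no bracket -> illegal
(6,3): no bracket -> illegal
(6,5): no bracket -> illegal
(6,6): flips 1 -> legal
(7,3): no bracket -> illegal
(7,4): no bracket -> illegal
(7,5): flips 1 -> legal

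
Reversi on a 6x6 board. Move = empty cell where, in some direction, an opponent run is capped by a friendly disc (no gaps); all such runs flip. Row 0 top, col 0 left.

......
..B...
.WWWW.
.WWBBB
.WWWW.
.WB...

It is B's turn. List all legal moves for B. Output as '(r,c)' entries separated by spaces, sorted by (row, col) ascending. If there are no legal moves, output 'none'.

(1,0): no bracket -> illegal
(1,1): flips 1 -> legal
(1,3): flips 2 -> legal
(1,4): flips 1 -> legal
(1,5): flips 1 -> legal
(2,0): no bracket -> illegal
(2,5): no bracket -> illegal
(3,0): flips 4 -> legal
(4,0): no bracket -> illegal
(4,5): no bracket -> illegal
(5,0): flips 1 -> legal
(5,3): flips 2 -> legal
(5,4): flips 1 -> legal
(5,5): flips 1 -> legal

Answer: (1,1) (1,3) (1,4) (1,5) (3,0) (5,0) (5,3) (5,4) (5,5)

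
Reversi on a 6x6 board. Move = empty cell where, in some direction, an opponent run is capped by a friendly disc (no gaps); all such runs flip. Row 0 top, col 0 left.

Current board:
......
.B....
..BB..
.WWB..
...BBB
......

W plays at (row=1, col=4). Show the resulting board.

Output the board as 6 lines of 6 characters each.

Place W at (1,4); scan 8 dirs for brackets.
Dir NW: first cell '.' (not opp) -> no flip
Dir N: first cell '.' (not opp) -> no flip
Dir NE: first cell '.' (not opp) -> no flip
Dir W: first cell '.' (not opp) -> no flip
Dir E: first cell '.' (not opp) -> no flip
Dir SW: opp run (2,3) capped by W -> flip
Dir S: first cell '.' (not opp) -> no flip
Dir SE: first cell '.' (not opp) -> no flip
All flips: (2,3)

Answer: ......
.B..W.
..BW..
.WWB..
...BBB
......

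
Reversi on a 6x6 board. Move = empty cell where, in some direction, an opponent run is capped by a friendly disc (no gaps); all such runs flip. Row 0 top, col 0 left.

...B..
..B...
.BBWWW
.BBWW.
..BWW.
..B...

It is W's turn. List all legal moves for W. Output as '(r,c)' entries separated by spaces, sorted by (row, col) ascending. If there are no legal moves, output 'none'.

Answer: (0,1) (1,0) (1,1) (2,0) (3,0) (4,1) (5,1)

Derivation:
(0,1): flips 1 -> legal
(0,2): no bracket -> illegal
(0,4): no bracket -> illegal
(1,0): flips 2 -> legal
(1,1): flips 1 -> legal
(1,3): no bracket -> illegal
(1,4): no bracket -> illegal
(2,0): flips 2 -> legal
(3,0): flips 2 -> legal
(4,0): no bracket -> illegal
(4,1): flips 2 -> legal
(5,1): flips 1 -> legal
(5,3): no bracket -> illegal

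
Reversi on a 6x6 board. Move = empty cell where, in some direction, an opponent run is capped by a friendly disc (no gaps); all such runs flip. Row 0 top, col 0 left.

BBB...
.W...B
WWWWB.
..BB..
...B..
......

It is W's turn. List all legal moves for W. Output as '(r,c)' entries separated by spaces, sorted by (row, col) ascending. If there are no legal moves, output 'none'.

Answer: (2,5) (4,1) (4,2) (4,4) (5,3) (5,4)

Derivation:
(0,3): no bracket -> illegal
(0,4): no bracket -> illegal
(0,5): no bracket -> illegal
(1,0): no bracket -> illegal
(1,2): no bracket -> illegal
(1,3): no bracket -> illegal
(1,4): no bracket -> illegal
(2,5): flips 1 -> legal
(3,1): no bracket -> illegal
(3,4): no bracket -> illegal
(3,5): no bracket -> illegal
(4,1): flips 1 -> legal
(4,2): flips 1 -> legal
(4,4): flips 1 -> legal
(5,2): no bracket -> illegal
(5,3): flips 2 -> legal
(5,4): flips 2 -> legal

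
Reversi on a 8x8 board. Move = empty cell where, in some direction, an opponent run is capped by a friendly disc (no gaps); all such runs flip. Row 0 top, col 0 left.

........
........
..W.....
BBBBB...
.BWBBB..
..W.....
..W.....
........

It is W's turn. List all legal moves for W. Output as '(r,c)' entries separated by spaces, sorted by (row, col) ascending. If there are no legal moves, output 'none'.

(2,0): flips 1 -> legal
(2,1): no bracket -> illegal
(2,3): no bracket -> illegal
(2,4): flips 1 -> legal
(2,5): flips 2 -> legal
(3,5): no bracket -> illegal
(3,6): no bracket -> illegal
(4,0): flips 2 -> legal
(4,6): flips 3 -> legal
(5,0): no bracket -> illegal
(5,1): no bracket -> illegal
(5,3): no bracket -> illegal
(5,4): no bracket -> illegal
(5,5): flips 2 -> legal
(5,6): no bracket -> illegal

Answer: (2,0) (2,4) (2,5) (4,0) (4,6) (5,5)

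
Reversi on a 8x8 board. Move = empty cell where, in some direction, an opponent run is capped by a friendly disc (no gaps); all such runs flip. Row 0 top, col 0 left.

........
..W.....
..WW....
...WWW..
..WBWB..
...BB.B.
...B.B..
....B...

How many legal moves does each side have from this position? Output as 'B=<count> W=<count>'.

-- B to move --
(0,1): flips 3 -> legal
(0,2): no bracket -> illegal
(0,3): no bracket -> illegal
(1,1): no bracket -> illegal
(1,3): flips 2 -> legal
(1,4): no bracket -> illegal
(2,1): no bracket -> illegal
(2,4): flips 2 -> legal
(2,5): flips 2 -> legal
(2,6): flips 2 -> legal
(3,1): flips 1 -> legal
(3,2): no bracket -> illegal
(3,6): no bracket -> illegal
(4,1): flips 1 -> legal
(4,6): no bracket -> illegal
(5,1): no bracket -> illegal
(5,2): no bracket -> illegal
(5,5): no bracket -> illegal
B mobility = 7
-- W to move --
(3,2): no bracket -> illegal
(3,6): no bracket -> illegal
(4,6): flips 1 -> legal
(4,7): no bracket -> illegal
(5,2): flips 1 -> legal
(5,5): flips 1 -> legal
(5,7): no bracket -> illegal
(6,2): flips 1 -> legal
(6,4): flips 2 -> legal
(6,6): no bracket -> illegal
(6,7): flips 2 -> legal
(7,2): no bracket -> illegal
(7,3): flips 3 -> legal
(7,5): no bracket -> illegal
(7,6): no bracket -> illegal
W mobility = 7

Answer: B=7 W=7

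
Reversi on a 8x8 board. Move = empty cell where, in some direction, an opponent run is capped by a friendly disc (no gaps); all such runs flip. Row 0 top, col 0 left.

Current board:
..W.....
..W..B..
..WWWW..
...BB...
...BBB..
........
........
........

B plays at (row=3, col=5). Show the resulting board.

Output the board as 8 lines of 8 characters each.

Answer: ..W.....
..W..B..
..WWWB..
...BBB..
...BBB..
........
........
........

Derivation:
Place B at (3,5); scan 8 dirs for brackets.
Dir NW: opp run (2,4), next='.' -> no flip
Dir N: opp run (2,5) capped by B -> flip
Dir NE: first cell '.' (not opp) -> no flip
Dir W: first cell 'B' (not opp) -> no flip
Dir E: first cell '.' (not opp) -> no flip
Dir SW: first cell 'B' (not opp) -> no flip
Dir S: first cell 'B' (not opp) -> no flip
Dir SE: first cell '.' (not opp) -> no flip
All flips: (2,5)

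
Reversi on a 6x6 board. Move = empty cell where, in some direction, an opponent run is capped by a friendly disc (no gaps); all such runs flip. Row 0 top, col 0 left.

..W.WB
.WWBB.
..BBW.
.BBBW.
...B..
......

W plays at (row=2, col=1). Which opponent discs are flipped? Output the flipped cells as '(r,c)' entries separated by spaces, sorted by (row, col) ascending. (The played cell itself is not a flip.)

Answer: (2,2) (2,3)

Derivation:
Dir NW: first cell '.' (not opp) -> no flip
Dir N: first cell 'W' (not opp) -> no flip
Dir NE: first cell 'W' (not opp) -> no flip
Dir W: first cell '.' (not opp) -> no flip
Dir E: opp run (2,2) (2,3) capped by W -> flip
Dir SW: first cell '.' (not opp) -> no flip
Dir S: opp run (3,1), next='.' -> no flip
Dir SE: opp run (3,2) (4,3), next='.' -> no flip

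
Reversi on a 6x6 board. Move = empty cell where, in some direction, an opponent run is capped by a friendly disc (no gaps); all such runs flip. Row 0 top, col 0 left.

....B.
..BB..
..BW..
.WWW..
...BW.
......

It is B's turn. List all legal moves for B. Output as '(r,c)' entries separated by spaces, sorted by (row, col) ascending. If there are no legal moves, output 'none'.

Answer: (2,1) (2,4) (3,4) (4,0) (4,2) (4,5) (5,5)

Derivation:
(1,4): no bracket -> illegal
(2,0): no bracket -> illegal
(2,1): flips 1 -> legal
(2,4): flips 1 -> legal
(3,0): no bracket -> illegal
(3,4): flips 1 -> legal
(3,5): no bracket -> illegal
(4,0): flips 1 -> legal
(4,1): no bracket -> illegal
(4,2): flips 1 -> legal
(4,5): flips 1 -> legal
(5,3): no bracket -> illegal
(5,4): no bracket -> illegal
(5,5): flips 2 -> legal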